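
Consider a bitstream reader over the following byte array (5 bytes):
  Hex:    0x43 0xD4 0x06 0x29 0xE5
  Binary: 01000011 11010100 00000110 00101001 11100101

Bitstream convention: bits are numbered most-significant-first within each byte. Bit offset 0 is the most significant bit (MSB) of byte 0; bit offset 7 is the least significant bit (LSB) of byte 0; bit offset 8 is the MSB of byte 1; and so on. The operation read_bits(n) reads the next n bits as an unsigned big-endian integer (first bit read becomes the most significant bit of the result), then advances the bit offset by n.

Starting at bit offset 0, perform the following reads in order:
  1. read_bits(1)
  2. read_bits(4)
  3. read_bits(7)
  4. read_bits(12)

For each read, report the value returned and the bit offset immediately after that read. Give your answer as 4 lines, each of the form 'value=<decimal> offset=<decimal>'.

Answer: value=0 offset=1
value=8 offset=5
value=61 offset=12
value=1030 offset=24

Derivation:
Read 1: bits[0:1] width=1 -> value=0 (bin 0); offset now 1 = byte 0 bit 1; 39 bits remain
Read 2: bits[1:5] width=4 -> value=8 (bin 1000); offset now 5 = byte 0 bit 5; 35 bits remain
Read 3: bits[5:12] width=7 -> value=61 (bin 0111101); offset now 12 = byte 1 bit 4; 28 bits remain
Read 4: bits[12:24] width=12 -> value=1030 (bin 010000000110); offset now 24 = byte 3 bit 0; 16 bits remain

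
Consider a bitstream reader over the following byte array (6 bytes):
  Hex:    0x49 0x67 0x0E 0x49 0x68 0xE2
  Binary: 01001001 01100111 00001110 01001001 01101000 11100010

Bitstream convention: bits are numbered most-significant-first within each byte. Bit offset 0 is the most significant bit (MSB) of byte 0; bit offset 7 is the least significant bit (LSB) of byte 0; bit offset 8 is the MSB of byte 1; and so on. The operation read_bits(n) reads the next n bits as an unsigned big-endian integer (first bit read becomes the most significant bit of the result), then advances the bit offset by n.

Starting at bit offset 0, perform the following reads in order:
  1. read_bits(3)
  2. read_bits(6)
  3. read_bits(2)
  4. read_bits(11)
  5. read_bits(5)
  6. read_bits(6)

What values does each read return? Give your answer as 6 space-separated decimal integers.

Read 1: bits[0:3] width=3 -> value=2 (bin 010); offset now 3 = byte 0 bit 3; 45 bits remain
Read 2: bits[3:9] width=6 -> value=18 (bin 010010); offset now 9 = byte 1 bit 1; 39 bits remain
Read 3: bits[9:11] width=2 -> value=3 (bin 11); offset now 11 = byte 1 bit 3; 37 bits remain
Read 4: bits[11:22] width=11 -> value=451 (bin 00111000011); offset now 22 = byte 2 bit 6; 26 bits remain
Read 5: bits[22:27] width=5 -> value=18 (bin 10010); offset now 27 = byte 3 bit 3; 21 bits remain
Read 6: bits[27:33] width=6 -> value=18 (bin 010010); offset now 33 = byte 4 bit 1; 15 bits remain

Answer: 2 18 3 451 18 18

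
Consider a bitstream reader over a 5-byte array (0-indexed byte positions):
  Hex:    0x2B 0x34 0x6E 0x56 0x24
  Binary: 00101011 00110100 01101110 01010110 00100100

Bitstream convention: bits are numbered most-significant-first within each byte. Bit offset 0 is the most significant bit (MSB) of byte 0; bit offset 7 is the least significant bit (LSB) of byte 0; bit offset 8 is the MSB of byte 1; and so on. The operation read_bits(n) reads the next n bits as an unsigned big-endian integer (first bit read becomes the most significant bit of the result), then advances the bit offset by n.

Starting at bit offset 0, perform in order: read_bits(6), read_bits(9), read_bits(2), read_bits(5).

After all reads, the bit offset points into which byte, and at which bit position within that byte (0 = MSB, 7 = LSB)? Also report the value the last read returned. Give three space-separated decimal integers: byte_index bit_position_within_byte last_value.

Answer: 2 6 27

Derivation:
Read 1: bits[0:6] width=6 -> value=10 (bin 001010); offset now 6 = byte 0 bit 6; 34 bits remain
Read 2: bits[6:15] width=9 -> value=410 (bin 110011010); offset now 15 = byte 1 bit 7; 25 bits remain
Read 3: bits[15:17] width=2 -> value=0 (bin 00); offset now 17 = byte 2 bit 1; 23 bits remain
Read 4: bits[17:22] width=5 -> value=27 (bin 11011); offset now 22 = byte 2 bit 6; 18 bits remain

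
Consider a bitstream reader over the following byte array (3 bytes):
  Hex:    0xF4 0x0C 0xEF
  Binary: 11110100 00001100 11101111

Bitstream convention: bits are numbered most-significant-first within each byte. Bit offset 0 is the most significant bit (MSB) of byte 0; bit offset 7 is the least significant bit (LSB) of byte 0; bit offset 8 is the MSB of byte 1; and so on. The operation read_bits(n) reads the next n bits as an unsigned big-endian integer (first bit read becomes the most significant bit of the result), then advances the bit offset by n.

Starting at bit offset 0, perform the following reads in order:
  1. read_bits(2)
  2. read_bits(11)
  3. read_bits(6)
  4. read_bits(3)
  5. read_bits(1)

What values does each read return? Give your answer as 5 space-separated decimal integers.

Read 1: bits[0:2] width=2 -> value=3 (bin 11); offset now 2 = byte 0 bit 2; 22 bits remain
Read 2: bits[2:13] width=11 -> value=1665 (bin 11010000001); offset now 13 = byte 1 bit 5; 11 bits remain
Read 3: bits[13:19] width=6 -> value=39 (bin 100111); offset now 19 = byte 2 bit 3; 5 bits remain
Read 4: bits[19:22] width=3 -> value=3 (bin 011); offset now 22 = byte 2 bit 6; 2 bits remain
Read 5: bits[22:23] width=1 -> value=1 (bin 1); offset now 23 = byte 2 bit 7; 1 bits remain

Answer: 3 1665 39 3 1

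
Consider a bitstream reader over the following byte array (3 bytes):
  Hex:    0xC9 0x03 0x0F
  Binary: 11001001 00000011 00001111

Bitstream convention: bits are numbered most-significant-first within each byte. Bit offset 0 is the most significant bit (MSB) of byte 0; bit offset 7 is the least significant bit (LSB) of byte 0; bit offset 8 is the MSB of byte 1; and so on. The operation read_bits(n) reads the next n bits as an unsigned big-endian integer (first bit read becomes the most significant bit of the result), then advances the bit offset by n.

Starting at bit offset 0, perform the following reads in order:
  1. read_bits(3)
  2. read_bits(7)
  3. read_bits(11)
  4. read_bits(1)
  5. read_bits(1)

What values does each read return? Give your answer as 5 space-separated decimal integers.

Answer: 6 36 97 1 1

Derivation:
Read 1: bits[0:3] width=3 -> value=6 (bin 110); offset now 3 = byte 0 bit 3; 21 bits remain
Read 2: bits[3:10] width=7 -> value=36 (bin 0100100); offset now 10 = byte 1 bit 2; 14 bits remain
Read 3: bits[10:21] width=11 -> value=97 (bin 00001100001); offset now 21 = byte 2 bit 5; 3 bits remain
Read 4: bits[21:22] width=1 -> value=1 (bin 1); offset now 22 = byte 2 bit 6; 2 bits remain
Read 5: bits[22:23] width=1 -> value=1 (bin 1); offset now 23 = byte 2 bit 7; 1 bits remain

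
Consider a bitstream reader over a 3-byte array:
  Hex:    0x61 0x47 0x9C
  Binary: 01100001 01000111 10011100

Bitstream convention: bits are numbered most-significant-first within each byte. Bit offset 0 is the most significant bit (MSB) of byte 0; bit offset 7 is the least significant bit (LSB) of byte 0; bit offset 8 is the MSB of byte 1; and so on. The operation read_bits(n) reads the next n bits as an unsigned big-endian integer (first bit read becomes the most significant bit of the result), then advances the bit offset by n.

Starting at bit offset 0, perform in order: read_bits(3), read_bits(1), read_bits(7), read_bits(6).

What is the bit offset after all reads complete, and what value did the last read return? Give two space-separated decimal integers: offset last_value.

Read 1: bits[0:3] width=3 -> value=3 (bin 011); offset now 3 = byte 0 bit 3; 21 bits remain
Read 2: bits[3:4] width=1 -> value=0 (bin 0); offset now 4 = byte 0 bit 4; 20 bits remain
Read 3: bits[4:11] width=7 -> value=10 (bin 0001010); offset now 11 = byte 1 bit 3; 13 bits remain
Read 4: bits[11:17] width=6 -> value=15 (bin 001111); offset now 17 = byte 2 bit 1; 7 bits remain

Answer: 17 15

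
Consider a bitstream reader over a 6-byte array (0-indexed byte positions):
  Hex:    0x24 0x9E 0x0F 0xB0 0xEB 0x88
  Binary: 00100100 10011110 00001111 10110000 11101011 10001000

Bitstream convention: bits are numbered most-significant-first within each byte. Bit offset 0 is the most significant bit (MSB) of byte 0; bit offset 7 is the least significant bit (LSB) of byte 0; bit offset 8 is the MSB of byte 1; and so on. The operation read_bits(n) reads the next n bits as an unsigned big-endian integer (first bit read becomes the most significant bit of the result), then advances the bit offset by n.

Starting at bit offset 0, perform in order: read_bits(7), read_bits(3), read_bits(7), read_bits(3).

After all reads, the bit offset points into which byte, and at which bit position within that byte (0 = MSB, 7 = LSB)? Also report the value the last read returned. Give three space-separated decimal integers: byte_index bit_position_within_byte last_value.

Read 1: bits[0:7] width=7 -> value=18 (bin 0010010); offset now 7 = byte 0 bit 7; 41 bits remain
Read 2: bits[7:10] width=3 -> value=2 (bin 010); offset now 10 = byte 1 bit 2; 38 bits remain
Read 3: bits[10:17] width=7 -> value=60 (bin 0111100); offset now 17 = byte 2 bit 1; 31 bits remain
Read 4: bits[17:20] width=3 -> value=0 (bin 000); offset now 20 = byte 2 bit 4; 28 bits remain

Answer: 2 4 0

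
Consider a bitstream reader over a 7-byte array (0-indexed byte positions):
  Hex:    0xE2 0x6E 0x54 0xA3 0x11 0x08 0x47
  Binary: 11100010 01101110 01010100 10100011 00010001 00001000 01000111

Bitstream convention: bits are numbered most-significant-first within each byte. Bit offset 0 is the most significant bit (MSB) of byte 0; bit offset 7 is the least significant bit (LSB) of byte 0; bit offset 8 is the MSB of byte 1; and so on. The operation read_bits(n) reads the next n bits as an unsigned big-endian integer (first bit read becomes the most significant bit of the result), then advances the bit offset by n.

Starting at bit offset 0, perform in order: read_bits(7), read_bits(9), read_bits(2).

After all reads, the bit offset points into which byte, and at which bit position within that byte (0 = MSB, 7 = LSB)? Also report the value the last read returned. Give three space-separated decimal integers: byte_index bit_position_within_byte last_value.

Read 1: bits[0:7] width=7 -> value=113 (bin 1110001); offset now 7 = byte 0 bit 7; 49 bits remain
Read 2: bits[7:16] width=9 -> value=110 (bin 001101110); offset now 16 = byte 2 bit 0; 40 bits remain
Read 3: bits[16:18] width=2 -> value=1 (bin 01); offset now 18 = byte 2 bit 2; 38 bits remain

Answer: 2 2 1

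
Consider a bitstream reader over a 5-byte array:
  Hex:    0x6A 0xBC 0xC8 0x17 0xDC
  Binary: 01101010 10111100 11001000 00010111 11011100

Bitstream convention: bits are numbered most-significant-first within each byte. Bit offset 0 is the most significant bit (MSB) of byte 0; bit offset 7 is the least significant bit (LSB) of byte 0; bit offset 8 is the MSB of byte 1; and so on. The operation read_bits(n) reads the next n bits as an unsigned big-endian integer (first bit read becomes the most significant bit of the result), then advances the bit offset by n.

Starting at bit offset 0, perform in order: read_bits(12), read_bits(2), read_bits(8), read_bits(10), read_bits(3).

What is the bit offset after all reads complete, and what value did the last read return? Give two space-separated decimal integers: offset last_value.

Read 1: bits[0:12] width=12 -> value=1707 (bin 011010101011); offset now 12 = byte 1 bit 4; 28 bits remain
Read 2: bits[12:14] width=2 -> value=3 (bin 11); offset now 14 = byte 1 bit 6; 26 bits remain
Read 3: bits[14:22] width=8 -> value=50 (bin 00110010); offset now 22 = byte 2 bit 6; 18 bits remain
Read 4: bits[22:32] width=10 -> value=23 (bin 0000010111); offset now 32 = byte 4 bit 0; 8 bits remain
Read 5: bits[32:35] width=3 -> value=6 (bin 110); offset now 35 = byte 4 bit 3; 5 bits remain

Answer: 35 6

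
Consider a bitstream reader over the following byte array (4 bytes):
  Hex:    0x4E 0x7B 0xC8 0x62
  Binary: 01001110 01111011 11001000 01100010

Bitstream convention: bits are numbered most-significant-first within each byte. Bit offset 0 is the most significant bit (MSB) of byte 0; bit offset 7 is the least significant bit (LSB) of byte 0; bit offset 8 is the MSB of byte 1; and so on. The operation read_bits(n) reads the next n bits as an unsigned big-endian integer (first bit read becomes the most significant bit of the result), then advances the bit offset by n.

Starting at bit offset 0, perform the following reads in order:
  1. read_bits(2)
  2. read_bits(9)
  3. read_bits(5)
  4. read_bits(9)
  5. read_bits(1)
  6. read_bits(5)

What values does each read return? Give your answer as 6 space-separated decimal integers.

Read 1: bits[0:2] width=2 -> value=1 (bin 01); offset now 2 = byte 0 bit 2; 30 bits remain
Read 2: bits[2:11] width=9 -> value=115 (bin 001110011); offset now 11 = byte 1 bit 3; 21 bits remain
Read 3: bits[11:16] width=5 -> value=27 (bin 11011); offset now 16 = byte 2 bit 0; 16 bits remain
Read 4: bits[16:25] width=9 -> value=400 (bin 110010000); offset now 25 = byte 3 bit 1; 7 bits remain
Read 5: bits[25:26] width=1 -> value=1 (bin 1); offset now 26 = byte 3 bit 2; 6 bits remain
Read 6: bits[26:31] width=5 -> value=17 (bin 10001); offset now 31 = byte 3 bit 7; 1 bits remain

Answer: 1 115 27 400 1 17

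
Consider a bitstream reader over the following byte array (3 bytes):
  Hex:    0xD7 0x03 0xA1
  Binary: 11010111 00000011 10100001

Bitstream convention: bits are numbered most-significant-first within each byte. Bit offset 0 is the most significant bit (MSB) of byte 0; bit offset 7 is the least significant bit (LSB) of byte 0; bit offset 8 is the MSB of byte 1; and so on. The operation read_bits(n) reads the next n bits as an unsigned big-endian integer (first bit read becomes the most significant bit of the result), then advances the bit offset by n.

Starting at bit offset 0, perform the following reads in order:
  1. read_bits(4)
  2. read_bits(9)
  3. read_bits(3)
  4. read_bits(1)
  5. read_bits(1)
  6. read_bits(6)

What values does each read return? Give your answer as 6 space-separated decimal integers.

Read 1: bits[0:4] width=4 -> value=13 (bin 1101); offset now 4 = byte 0 bit 4; 20 bits remain
Read 2: bits[4:13] width=9 -> value=224 (bin 011100000); offset now 13 = byte 1 bit 5; 11 bits remain
Read 3: bits[13:16] width=3 -> value=3 (bin 011); offset now 16 = byte 2 bit 0; 8 bits remain
Read 4: bits[16:17] width=1 -> value=1 (bin 1); offset now 17 = byte 2 bit 1; 7 bits remain
Read 5: bits[17:18] width=1 -> value=0 (bin 0); offset now 18 = byte 2 bit 2; 6 bits remain
Read 6: bits[18:24] width=6 -> value=33 (bin 100001); offset now 24 = byte 3 bit 0; 0 bits remain

Answer: 13 224 3 1 0 33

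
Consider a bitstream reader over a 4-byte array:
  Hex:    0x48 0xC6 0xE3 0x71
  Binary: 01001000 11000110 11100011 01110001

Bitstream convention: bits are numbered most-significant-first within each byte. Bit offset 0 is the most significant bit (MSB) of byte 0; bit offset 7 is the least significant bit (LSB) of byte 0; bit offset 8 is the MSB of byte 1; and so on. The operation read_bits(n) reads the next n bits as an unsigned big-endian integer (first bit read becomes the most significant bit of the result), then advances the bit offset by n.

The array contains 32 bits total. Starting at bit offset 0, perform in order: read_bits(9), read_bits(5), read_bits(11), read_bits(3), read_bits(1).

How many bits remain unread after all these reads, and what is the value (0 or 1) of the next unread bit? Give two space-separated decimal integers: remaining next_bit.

Read 1: bits[0:9] width=9 -> value=145 (bin 010010001); offset now 9 = byte 1 bit 1; 23 bits remain
Read 2: bits[9:14] width=5 -> value=17 (bin 10001); offset now 14 = byte 1 bit 6; 18 bits remain
Read 3: bits[14:25] width=11 -> value=1478 (bin 10111000110); offset now 25 = byte 3 bit 1; 7 bits remain
Read 4: bits[25:28] width=3 -> value=7 (bin 111); offset now 28 = byte 3 bit 4; 4 bits remain
Read 5: bits[28:29] width=1 -> value=0 (bin 0); offset now 29 = byte 3 bit 5; 3 bits remain

Answer: 3 0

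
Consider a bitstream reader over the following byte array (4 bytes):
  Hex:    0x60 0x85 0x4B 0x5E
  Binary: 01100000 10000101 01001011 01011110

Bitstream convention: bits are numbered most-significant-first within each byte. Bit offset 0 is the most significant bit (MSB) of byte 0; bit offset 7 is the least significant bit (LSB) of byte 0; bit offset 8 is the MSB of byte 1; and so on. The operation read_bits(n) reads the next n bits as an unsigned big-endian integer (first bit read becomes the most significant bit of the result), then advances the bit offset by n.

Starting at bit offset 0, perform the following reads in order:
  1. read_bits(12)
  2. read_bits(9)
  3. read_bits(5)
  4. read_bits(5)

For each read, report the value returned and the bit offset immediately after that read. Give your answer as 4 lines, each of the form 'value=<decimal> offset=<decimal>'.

Read 1: bits[0:12] width=12 -> value=1544 (bin 011000001000); offset now 12 = byte 1 bit 4; 20 bits remain
Read 2: bits[12:21] width=9 -> value=169 (bin 010101001); offset now 21 = byte 2 bit 5; 11 bits remain
Read 3: bits[21:26] width=5 -> value=13 (bin 01101); offset now 26 = byte 3 bit 2; 6 bits remain
Read 4: bits[26:31] width=5 -> value=15 (bin 01111); offset now 31 = byte 3 bit 7; 1 bits remain

Answer: value=1544 offset=12
value=169 offset=21
value=13 offset=26
value=15 offset=31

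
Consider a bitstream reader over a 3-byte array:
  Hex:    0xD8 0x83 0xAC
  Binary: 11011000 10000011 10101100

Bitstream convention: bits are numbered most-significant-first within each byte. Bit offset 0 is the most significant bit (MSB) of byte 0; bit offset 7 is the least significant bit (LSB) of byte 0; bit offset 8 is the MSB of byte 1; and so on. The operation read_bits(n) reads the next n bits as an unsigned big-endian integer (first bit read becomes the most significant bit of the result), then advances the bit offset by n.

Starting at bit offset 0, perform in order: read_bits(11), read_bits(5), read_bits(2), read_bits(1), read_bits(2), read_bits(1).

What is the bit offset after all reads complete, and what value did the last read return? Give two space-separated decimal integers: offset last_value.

Read 1: bits[0:11] width=11 -> value=1732 (bin 11011000100); offset now 11 = byte 1 bit 3; 13 bits remain
Read 2: bits[11:16] width=5 -> value=3 (bin 00011); offset now 16 = byte 2 bit 0; 8 bits remain
Read 3: bits[16:18] width=2 -> value=2 (bin 10); offset now 18 = byte 2 bit 2; 6 bits remain
Read 4: bits[18:19] width=1 -> value=1 (bin 1); offset now 19 = byte 2 bit 3; 5 bits remain
Read 5: bits[19:21] width=2 -> value=1 (bin 01); offset now 21 = byte 2 bit 5; 3 bits remain
Read 6: bits[21:22] width=1 -> value=1 (bin 1); offset now 22 = byte 2 bit 6; 2 bits remain

Answer: 22 1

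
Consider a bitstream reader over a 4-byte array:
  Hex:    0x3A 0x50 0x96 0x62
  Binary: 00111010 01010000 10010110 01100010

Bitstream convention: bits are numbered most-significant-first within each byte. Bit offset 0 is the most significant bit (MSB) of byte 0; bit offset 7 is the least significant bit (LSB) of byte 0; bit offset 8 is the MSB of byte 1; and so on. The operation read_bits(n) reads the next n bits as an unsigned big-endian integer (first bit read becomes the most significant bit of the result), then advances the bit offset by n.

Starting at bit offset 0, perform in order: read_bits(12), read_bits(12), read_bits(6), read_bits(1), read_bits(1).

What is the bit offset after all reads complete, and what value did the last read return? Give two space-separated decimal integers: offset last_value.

Read 1: bits[0:12] width=12 -> value=933 (bin 001110100101); offset now 12 = byte 1 bit 4; 20 bits remain
Read 2: bits[12:24] width=12 -> value=150 (bin 000010010110); offset now 24 = byte 3 bit 0; 8 bits remain
Read 3: bits[24:30] width=6 -> value=24 (bin 011000); offset now 30 = byte 3 bit 6; 2 bits remain
Read 4: bits[30:31] width=1 -> value=1 (bin 1); offset now 31 = byte 3 bit 7; 1 bits remain
Read 5: bits[31:32] width=1 -> value=0 (bin 0); offset now 32 = byte 4 bit 0; 0 bits remain

Answer: 32 0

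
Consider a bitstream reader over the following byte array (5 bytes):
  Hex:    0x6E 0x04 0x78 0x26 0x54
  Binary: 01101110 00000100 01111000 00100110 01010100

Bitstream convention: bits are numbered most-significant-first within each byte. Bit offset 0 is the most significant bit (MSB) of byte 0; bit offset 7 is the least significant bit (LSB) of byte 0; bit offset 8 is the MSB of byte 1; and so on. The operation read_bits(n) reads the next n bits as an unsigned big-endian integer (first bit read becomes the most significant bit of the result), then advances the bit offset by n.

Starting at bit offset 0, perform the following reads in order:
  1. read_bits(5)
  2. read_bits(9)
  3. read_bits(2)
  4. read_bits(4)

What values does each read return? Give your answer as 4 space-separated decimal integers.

Answer: 13 385 0 7

Derivation:
Read 1: bits[0:5] width=5 -> value=13 (bin 01101); offset now 5 = byte 0 bit 5; 35 bits remain
Read 2: bits[5:14] width=9 -> value=385 (bin 110000001); offset now 14 = byte 1 bit 6; 26 bits remain
Read 3: bits[14:16] width=2 -> value=0 (bin 00); offset now 16 = byte 2 bit 0; 24 bits remain
Read 4: bits[16:20] width=4 -> value=7 (bin 0111); offset now 20 = byte 2 bit 4; 20 bits remain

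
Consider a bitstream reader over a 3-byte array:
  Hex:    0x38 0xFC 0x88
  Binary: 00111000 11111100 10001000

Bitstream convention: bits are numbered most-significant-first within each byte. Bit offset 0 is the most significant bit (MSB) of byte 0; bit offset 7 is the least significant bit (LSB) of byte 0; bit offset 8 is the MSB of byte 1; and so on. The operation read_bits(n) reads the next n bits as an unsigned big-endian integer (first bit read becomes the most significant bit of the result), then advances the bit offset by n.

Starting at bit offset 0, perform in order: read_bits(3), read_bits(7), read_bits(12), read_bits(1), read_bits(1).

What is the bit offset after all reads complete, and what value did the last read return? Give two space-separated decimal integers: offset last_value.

Read 1: bits[0:3] width=3 -> value=1 (bin 001); offset now 3 = byte 0 bit 3; 21 bits remain
Read 2: bits[3:10] width=7 -> value=99 (bin 1100011); offset now 10 = byte 1 bit 2; 14 bits remain
Read 3: bits[10:22] width=12 -> value=3874 (bin 111100100010); offset now 22 = byte 2 bit 6; 2 bits remain
Read 4: bits[22:23] width=1 -> value=0 (bin 0); offset now 23 = byte 2 bit 7; 1 bits remain
Read 5: bits[23:24] width=1 -> value=0 (bin 0); offset now 24 = byte 3 bit 0; 0 bits remain

Answer: 24 0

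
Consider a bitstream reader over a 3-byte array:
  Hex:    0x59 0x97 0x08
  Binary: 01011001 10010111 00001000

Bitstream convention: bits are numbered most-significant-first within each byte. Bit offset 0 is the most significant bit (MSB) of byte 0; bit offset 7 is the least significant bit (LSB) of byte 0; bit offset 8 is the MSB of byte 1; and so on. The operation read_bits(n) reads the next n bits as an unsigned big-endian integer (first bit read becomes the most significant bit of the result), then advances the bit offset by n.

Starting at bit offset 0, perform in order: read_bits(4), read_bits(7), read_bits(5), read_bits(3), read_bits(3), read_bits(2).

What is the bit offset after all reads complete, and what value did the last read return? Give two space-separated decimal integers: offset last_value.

Answer: 24 0

Derivation:
Read 1: bits[0:4] width=4 -> value=5 (bin 0101); offset now 4 = byte 0 bit 4; 20 bits remain
Read 2: bits[4:11] width=7 -> value=76 (bin 1001100); offset now 11 = byte 1 bit 3; 13 bits remain
Read 3: bits[11:16] width=5 -> value=23 (bin 10111); offset now 16 = byte 2 bit 0; 8 bits remain
Read 4: bits[16:19] width=3 -> value=0 (bin 000); offset now 19 = byte 2 bit 3; 5 bits remain
Read 5: bits[19:22] width=3 -> value=2 (bin 010); offset now 22 = byte 2 bit 6; 2 bits remain
Read 6: bits[22:24] width=2 -> value=0 (bin 00); offset now 24 = byte 3 bit 0; 0 bits remain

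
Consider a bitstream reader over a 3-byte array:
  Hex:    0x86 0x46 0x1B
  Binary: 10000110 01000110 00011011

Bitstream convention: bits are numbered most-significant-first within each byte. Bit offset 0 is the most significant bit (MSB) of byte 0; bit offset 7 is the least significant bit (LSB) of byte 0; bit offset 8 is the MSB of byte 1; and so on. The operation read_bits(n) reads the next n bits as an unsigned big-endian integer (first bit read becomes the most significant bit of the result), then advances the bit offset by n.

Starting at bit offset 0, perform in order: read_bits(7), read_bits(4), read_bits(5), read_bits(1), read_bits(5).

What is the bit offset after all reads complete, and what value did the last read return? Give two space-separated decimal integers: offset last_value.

Answer: 22 6

Derivation:
Read 1: bits[0:7] width=7 -> value=67 (bin 1000011); offset now 7 = byte 0 bit 7; 17 bits remain
Read 2: bits[7:11] width=4 -> value=2 (bin 0010); offset now 11 = byte 1 bit 3; 13 bits remain
Read 3: bits[11:16] width=5 -> value=6 (bin 00110); offset now 16 = byte 2 bit 0; 8 bits remain
Read 4: bits[16:17] width=1 -> value=0 (bin 0); offset now 17 = byte 2 bit 1; 7 bits remain
Read 5: bits[17:22] width=5 -> value=6 (bin 00110); offset now 22 = byte 2 bit 6; 2 bits remain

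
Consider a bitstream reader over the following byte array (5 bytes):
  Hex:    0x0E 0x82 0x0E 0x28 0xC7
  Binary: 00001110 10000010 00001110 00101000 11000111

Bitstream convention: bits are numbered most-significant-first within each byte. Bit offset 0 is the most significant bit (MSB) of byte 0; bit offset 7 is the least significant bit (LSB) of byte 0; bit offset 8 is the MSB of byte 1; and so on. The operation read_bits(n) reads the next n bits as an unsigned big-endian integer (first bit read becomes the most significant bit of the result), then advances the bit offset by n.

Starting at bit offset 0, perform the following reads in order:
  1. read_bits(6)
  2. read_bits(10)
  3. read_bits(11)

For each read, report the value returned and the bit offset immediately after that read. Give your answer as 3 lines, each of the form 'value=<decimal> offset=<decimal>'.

Read 1: bits[0:6] width=6 -> value=3 (bin 000011); offset now 6 = byte 0 bit 6; 34 bits remain
Read 2: bits[6:16] width=10 -> value=642 (bin 1010000010); offset now 16 = byte 2 bit 0; 24 bits remain
Read 3: bits[16:27] width=11 -> value=113 (bin 00001110001); offset now 27 = byte 3 bit 3; 13 bits remain

Answer: value=3 offset=6
value=642 offset=16
value=113 offset=27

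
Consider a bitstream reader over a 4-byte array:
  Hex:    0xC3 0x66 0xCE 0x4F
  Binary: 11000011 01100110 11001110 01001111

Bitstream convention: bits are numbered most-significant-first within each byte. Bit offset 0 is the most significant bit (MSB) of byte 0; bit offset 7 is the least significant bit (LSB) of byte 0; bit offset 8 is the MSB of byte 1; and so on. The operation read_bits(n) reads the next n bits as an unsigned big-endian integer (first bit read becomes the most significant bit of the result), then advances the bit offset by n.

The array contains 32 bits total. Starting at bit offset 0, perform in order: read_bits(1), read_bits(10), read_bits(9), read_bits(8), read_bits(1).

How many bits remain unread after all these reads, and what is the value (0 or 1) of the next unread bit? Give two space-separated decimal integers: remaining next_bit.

Read 1: bits[0:1] width=1 -> value=1 (bin 1); offset now 1 = byte 0 bit 1; 31 bits remain
Read 2: bits[1:11] width=10 -> value=539 (bin 1000011011); offset now 11 = byte 1 bit 3; 21 bits remain
Read 3: bits[11:20] width=9 -> value=108 (bin 001101100); offset now 20 = byte 2 bit 4; 12 bits remain
Read 4: bits[20:28] width=8 -> value=228 (bin 11100100); offset now 28 = byte 3 bit 4; 4 bits remain
Read 5: bits[28:29] width=1 -> value=1 (bin 1); offset now 29 = byte 3 bit 5; 3 bits remain

Answer: 3 1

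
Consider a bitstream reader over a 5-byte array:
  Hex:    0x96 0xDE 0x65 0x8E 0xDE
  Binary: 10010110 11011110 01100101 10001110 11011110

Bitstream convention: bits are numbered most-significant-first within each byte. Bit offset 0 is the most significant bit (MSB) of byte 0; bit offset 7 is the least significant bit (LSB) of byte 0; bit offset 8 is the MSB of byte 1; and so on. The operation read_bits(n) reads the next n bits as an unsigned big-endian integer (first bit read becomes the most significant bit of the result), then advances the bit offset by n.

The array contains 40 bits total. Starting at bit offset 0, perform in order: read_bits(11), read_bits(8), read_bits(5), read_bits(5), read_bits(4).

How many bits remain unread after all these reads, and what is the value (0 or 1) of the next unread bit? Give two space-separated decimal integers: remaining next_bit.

Read 1: bits[0:11] width=11 -> value=1206 (bin 10010110110); offset now 11 = byte 1 bit 3; 29 bits remain
Read 2: bits[11:19] width=8 -> value=243 (bin 11110011); offset now 19 = byte 2 bit 3; 21 bits remain
Read 3: bits[19:24] width=5 -> value=5 (bin 00101); offset now 24 = byte 3 bit 0; 16 bits remain
Read 4: bits[24:29] width=5 -> value=17 (bin 10001); offset now 29 = byte 3 bit 5; 11 bits remain
Read 5: bits[29:33] width=4 -> value=13 (bin 1101); offset now 33 = byte 4 bit 1; 7 bits remain

Answer: 7 1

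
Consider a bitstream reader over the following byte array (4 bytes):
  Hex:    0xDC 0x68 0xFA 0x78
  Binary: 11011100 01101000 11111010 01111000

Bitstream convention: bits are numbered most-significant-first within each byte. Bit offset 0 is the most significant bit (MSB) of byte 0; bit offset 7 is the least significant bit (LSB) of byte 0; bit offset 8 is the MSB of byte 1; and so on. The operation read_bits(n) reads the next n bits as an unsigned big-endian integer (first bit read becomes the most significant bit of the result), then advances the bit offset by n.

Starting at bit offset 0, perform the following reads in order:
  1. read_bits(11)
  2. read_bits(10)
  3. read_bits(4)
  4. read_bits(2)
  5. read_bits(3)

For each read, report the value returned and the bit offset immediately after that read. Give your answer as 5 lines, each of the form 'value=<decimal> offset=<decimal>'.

Read 1: bits[0:11] width=11 -> value=1763 (bin 11011100011); offset now 11 = byte 1 bit 3; 21 bits remain
Read 2: bits[11:21] width=10 -> value=287 (bin 0100011111); offset now 21 = byte 2 bit 5; 11 bits remain
Read 3: bits[21:25] width=4 -> value=4 (bin 0100); offset now 25 = byte 3 bit 1; 7 bits remain
Read 4: bits[25:27] width=2 -> value=3 (bin 11); offset now 27 = byte 3 bit 3; 5 bits remain
Read 5: bits[27:30] width=3 -> value=6 (bin 110); offset now 30 = byte 3 bit 6; 2 bits remain

Answer: value=1763 offset=11
value=287 offset=21
value=4 offset=25
value=3 offset=27
value=6 offset=30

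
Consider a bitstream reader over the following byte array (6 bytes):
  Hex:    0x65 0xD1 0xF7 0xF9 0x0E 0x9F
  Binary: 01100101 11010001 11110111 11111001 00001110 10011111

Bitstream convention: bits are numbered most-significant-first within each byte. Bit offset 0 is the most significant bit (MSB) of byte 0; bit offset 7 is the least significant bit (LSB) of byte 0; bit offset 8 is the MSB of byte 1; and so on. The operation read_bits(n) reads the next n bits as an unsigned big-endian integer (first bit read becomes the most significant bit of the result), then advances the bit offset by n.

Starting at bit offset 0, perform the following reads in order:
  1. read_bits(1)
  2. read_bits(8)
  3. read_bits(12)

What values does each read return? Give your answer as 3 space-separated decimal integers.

Answer: 0 203 2622

Derivation:
Read 1: bits[0:1] width=1 -> value=0 (bin 0); offset now 1 = byte 0 bit 1; 47 bits remain
Read 2: bits[1:9] width=8 -> value=203 (bin 11001011); offset now 9 = byte 1 bit 1; 39 bits remain
Read 3: bits[9:21] width=12 -> value=2622 (bin 101000111110); offset now 21 = byte 2 bit 5; 27 bits remain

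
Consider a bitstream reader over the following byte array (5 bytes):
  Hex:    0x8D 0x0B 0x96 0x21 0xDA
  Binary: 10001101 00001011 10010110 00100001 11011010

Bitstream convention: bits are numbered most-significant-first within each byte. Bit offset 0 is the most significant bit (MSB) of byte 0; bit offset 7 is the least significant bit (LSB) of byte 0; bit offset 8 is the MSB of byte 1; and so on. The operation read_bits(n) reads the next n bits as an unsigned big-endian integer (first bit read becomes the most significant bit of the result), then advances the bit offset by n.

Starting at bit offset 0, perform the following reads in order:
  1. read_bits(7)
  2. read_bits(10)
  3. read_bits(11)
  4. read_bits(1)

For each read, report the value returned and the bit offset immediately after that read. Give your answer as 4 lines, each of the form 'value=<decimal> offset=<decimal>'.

Answer: value=70 offset=7
value=535 offset=17
value=354 offset=28
value=0 offset=29

Derivation:
Read 1: bits[0:7] width=7 -> value=70 (bin 1000110); offset now 7 = byte 0 bit 7; 33 bits remain
Read 2: bits[7:17] width=10 -> value=535 (bin 1000010111); offset now 17 = byte 2 bit 1; 23 bits remain
Read 3: bits[17:28] width=11 -> value=354 (bin 00101100010); offset now 28 = byte 3 bit 4; 12 bits remain
Read 4: bits[28:29] width=1 -> value=0 (bin 0); offset now 29 = byte 3 bit 5; 11 bits remain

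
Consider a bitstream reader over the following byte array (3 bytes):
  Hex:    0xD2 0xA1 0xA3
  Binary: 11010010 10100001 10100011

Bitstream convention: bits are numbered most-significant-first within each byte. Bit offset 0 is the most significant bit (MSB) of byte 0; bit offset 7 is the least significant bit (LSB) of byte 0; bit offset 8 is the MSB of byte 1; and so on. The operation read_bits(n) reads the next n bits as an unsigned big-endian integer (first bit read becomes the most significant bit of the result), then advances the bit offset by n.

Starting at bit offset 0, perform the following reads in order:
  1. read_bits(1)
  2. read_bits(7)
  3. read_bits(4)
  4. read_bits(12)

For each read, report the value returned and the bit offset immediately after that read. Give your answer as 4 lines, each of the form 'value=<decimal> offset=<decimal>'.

Read 1: bits[0:1] width=1 -> value=1 (bin 1); offset now 1 = byte 0 bit 1; 23 bits remain
Read 2: bits[1:8] width=7 -> value=82 (bin 1010010); offset now 8 = byte 1 bit 0; 16 bits remain
Read 3: bits[8:12] width=4 -> value=10 (bin 1010); offset now 12 = byte 1 bit 4; 12 bits remain
Read 4: bits[12:24] width=12 -> value=419 (bin 000110100011); offset now 24 = byte 3 bit 0; 0 bits remain

Answer: value=1 offset=1
value=82 offset=8
value=10 offset=12
value=419 offset=24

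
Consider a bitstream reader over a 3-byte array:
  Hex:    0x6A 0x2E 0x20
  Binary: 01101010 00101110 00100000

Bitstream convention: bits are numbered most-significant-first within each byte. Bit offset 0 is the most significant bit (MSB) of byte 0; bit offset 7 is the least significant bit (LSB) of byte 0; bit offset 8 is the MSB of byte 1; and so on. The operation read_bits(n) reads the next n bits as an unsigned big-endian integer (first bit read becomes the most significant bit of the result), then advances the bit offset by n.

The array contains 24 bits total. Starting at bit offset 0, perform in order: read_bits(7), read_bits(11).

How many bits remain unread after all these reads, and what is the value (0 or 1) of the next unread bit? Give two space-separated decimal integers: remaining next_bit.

Read 1: bits[0:7] width=7 -> value=53 (bin 0110101); offset now 7 = byte 0 bit 7; 17 bits remain
Read 2: bits[7:18] width=11 -> value=184 (bin 00010111000); offset now 18 = byte 2 bit 2; 6 bits remain

Answer: 6 1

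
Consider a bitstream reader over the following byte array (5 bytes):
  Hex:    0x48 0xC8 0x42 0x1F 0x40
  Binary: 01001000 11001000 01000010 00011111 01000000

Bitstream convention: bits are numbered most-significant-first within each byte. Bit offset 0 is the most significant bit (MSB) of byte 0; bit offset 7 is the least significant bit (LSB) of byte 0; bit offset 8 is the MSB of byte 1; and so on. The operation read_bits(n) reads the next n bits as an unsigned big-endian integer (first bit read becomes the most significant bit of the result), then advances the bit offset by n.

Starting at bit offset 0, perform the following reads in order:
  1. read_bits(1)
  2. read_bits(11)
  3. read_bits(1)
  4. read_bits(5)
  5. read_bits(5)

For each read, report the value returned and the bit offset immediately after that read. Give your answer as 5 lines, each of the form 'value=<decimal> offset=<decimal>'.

Read 1: bits[0:1] width=1 -> value=0 (bin 0); offset now 1 = byte 0 bit 1; 39 bits remain
Read 2: bits[1:12] width=11 -> value=1164 (bin 10010001100); offset now 12 = byte 1 bit 4; 28 bits remain
Read 3: bits[12:13] width=1 -> value=1 (bin 1); offset now 13 = byte 1 bit 5; 27 bits remain
Read 4: bits[13:18] width=5 -> value=1 (bin 00001); offset now 18 = byte 2 bit 2; 22 bits remain
Read 5: bits[18:23] width=5 -> value=1 (bin 00001); offset now 23 = byte 2 bit 7; 17 bits remain

Answer: value=0 offset=1
value=1164 offset=12
value=1 offset=13
value=1 offset=18
value=1 offset=23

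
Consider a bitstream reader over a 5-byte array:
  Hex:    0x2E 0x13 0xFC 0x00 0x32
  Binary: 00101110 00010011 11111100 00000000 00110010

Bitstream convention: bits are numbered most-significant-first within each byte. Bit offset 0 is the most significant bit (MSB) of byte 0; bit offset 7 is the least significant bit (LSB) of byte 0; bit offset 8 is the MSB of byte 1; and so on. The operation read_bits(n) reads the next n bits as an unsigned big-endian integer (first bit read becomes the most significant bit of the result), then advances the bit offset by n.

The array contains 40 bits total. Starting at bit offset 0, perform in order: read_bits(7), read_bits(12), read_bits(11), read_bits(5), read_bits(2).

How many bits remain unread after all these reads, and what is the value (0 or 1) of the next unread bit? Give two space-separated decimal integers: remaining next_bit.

Answer: 3 0

Derivation:
Read 1: bits[0:7] width=7 -> value=23 (bin 0010111); offset now 7 = byte 0 bit 7; 33 bits remain
Read 2: bits[7:19] width=12 -> value=159 (bin 000010011111); offset now 19 = byte 2 bit 3; 21 bits remain
Read 3: bits[19:30] width=11 -> value=1792 (bin 11100000000); offset now 30 = byte 3 bit 6; 10 bits remain
Read 4: bits[30:35] width=5 -> value=1 (bin 00001); offset now 35 = byte 4 bit 3; 5 bits remain
Read 5: bits[35:37] width=2 -> value=2 (bin 10); offset now 37 = byte 4 bit 5; 3 bits remain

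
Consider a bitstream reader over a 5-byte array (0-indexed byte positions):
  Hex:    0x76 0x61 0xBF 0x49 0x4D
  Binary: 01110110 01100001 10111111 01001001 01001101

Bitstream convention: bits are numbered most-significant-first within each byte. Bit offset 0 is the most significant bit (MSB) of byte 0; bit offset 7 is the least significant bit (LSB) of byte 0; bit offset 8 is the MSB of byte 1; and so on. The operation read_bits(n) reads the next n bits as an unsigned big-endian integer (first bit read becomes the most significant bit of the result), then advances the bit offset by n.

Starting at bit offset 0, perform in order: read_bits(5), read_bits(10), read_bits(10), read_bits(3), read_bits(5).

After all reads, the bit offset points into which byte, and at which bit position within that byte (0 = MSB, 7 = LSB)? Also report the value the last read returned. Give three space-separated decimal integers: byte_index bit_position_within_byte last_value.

Read 1: bits[0:5] width=5 -> value=14 (bin 01110); offset now 5 = byte 0 bit 5; 35 bits remain
Read 2: bits[5:15] width=10 -> value=816 (bin 1100110000); offset now 15 = byte 1 bit 7; 25 bits remain
Read 3: bits[15:25] width=10 -> value=894 (bin 1101111110); offset now 25 = byte 3 bit 1; 15 bits remain
Read 4: bits[25:28] width=3 -> value=4 (bin 100); offset now 28 = byte 3 bit 4; 12 bits remain
Read 5: bits[28:33] width=5 -> value=18 (bin 10010); offset now 33 = byte 4 bit 1; 7 bits remain

Answer: 4 1 18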